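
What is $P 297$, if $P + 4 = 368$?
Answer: $108108$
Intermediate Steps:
$P = 364$ ($P = -4 + 368 = 364$)
$P 297 = 364 \cdot 297 = 108108$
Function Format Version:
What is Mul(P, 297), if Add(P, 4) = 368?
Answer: 108108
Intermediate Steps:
P = 364 (P = Add(-4, 368) = 364)
Mul(P, 297) = Mul(364, 297) = 108108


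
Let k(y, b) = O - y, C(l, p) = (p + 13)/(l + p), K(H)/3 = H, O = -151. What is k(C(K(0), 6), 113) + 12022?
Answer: 71207/6 ≈ 11868.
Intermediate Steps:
K(H) = 3*H
C(l, p) = (13 + p)/(l + p)
k(y, b) = -151 - y
k(C(K(0), 6), 113) + 12022 = (-151 - (13 + 6)/(3*0 + 6)) + 12022 = (-151 - 19/(0 + 6)) + 12022 = (-151 - 19/6) + 12022 = -925/6 + 12022 = 71207/6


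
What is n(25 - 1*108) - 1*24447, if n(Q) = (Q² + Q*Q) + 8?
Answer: -10661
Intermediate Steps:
n(Q) = 8 + 2*Q² (n(Q) = (Q² + Q²) + 8 = 2*Q² + 8 = 8 + 2*Q²)
n(25 - 1*108) - 1*24447 = (8 + 2*(25 - 1*108)²) - 1*24447 = (8 + 2*(25 - 108)²) - 24447 = (8 + 2*(-83)²) - 24447 = (8 + 2*6889) - 24447 = (8 + 13778) - 24447 = 13786 - 24447 = -10661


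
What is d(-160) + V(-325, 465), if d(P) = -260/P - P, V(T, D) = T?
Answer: -1307/8 ≈ -163.38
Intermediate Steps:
d(P) = -P - 260/P
d(-160) + V(-325, 465) = (-1*(-160) - 260/(-160)) - 325 = (160 - 260*(-1/160)) - 325 = (160 + 13/8) - 325 = 1293/8 - 325 = -1307/8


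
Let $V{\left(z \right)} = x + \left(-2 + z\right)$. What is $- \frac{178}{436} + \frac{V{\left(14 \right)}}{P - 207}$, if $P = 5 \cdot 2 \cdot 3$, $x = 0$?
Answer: $- \frac{6123}{12862} \approx -0.47605$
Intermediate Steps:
$P = 30$ ($P = 10 \cdot 3 = 30$)
$V{\left(z \right)} = -2 + z$ ($V{\left(z \right)} = 0 + \left(-2 + z\right) = -2 + z$)
$- \frac{178}{436} + \frac{V{\left(14 \right)}}{P - 207} = - \frac{178}{436} + \frac{-2 + 14}{30 - 207} = \left(-178\right) \frac{1}{436} + \frac{12}{30 - 207} = - \frac{89}{218} + \frac{12}{-177} = - \frac{89}{218} + 12 \left(- \frac{1}{177}\right) = - \frac{89}{218} - \frac{4}{59} = - \frac{6123}{12862}$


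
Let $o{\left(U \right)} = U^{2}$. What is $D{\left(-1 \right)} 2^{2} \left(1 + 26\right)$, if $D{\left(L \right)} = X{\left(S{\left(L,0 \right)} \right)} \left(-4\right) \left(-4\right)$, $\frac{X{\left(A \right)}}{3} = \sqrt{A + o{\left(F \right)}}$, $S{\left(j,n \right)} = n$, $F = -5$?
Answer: $25920$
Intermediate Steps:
$X{\left(A \right)} = 3 \sqrt{25 + A}$ ($X{\left(A \right)} = 3 \sqrt{A + \left(-5\right)^{2}} = 3 \sqrt{A + 25} = 3 \sqrt{25 + A}$)
$D{\left(L \right)} = 240$ ($D{\left(L \right)} = 3 \sqrt{25 + 0} \left(-4\right) \left(-4\right) = 3 \sqrt{25} \left(-4\right) \left(-4\right) = 3 \cdot 5 \left(-4\right) \left(-4\right) = 15 \left(-4\right) \left(-4\right) = \left(-60\right) \left(-4\right) = 240$)
$D{\left(-1 \right)} 2^{2} \left(1 + 26\right) = 240 \cdot 2^{2} \left(1 + 26\right) = 240 \cdot 4 \cdot 27 = 960 \cdot 27 = 25920$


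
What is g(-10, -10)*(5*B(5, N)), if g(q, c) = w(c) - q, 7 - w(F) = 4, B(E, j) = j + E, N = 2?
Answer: 455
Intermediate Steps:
B(E, j) = E + j
w(F) = 3 (w(F) = 7 - 1*4 = 7 - 4 = 3)
g(q, c) = 3 - q
g(-10, -10)*(5*B(5, N)) = (3 - 1*(-10))*(5*(5 + 2)) = (3 + 10)*(5*7) = 13*35 = 455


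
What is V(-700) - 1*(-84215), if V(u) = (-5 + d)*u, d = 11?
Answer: 80015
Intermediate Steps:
V(u) = 6*u (V(u) = (-5 + 11)*u = 6*u)
V(-700) - 1*(-84215) = 6*(-700) - 1*(-84215) = -4200 + 84215 = 80015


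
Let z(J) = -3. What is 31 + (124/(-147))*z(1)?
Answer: 1643/49 ≈ 33.531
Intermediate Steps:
31 + (124/(-147))*z(1) = 31 + (124/(-147))*(-3) = 31 + (124*(-1/147))*(-3) = 31 - 124/147*(-3) = 31 + 124/49 = 1643/49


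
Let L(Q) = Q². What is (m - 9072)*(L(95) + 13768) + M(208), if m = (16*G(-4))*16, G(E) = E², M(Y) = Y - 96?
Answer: -113417856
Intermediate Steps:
M(Y) = -96 + Y
m = 4096 (m = (16*(-4)²)*16 = (16*16)*16 = 256*16 = 4096)
(m - 9072)*(L(95) + 13768) + M(208) = (4096 - 9072)*(95² + 13768) + (-96 + 208) = -4976*(9025 + 13768) + 112 = -4976*22793 + 112 = -113417968 + 112 = -113417856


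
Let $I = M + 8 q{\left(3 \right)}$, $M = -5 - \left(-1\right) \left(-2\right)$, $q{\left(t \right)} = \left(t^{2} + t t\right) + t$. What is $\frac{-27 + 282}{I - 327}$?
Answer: $- \frac{255}{166} \approx -1.5361$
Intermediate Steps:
$q{\left(t \right)} = t + 2 t^{2}$ ($q{\left(t \right)} = \left(t^{2} + t^{2}\right) + t = 2 t^{2} + t = t + 2 t^{2}$)
$M = -7$ ($M = -5 - 2 = -7$)
$I = 161$ ($I = -7 + 8 \cdot 3 \left(1 + 2 \cdot 3\right) = -7 + 8 \cdot 3 \left(1 + 6\right) = -7 + 8 \cdot 3 \cdot 7 = -7 + 8 \cdot 21 = -7 + 168 = 161$)
$\frac{-27 + 282}{I - 327} = \frac{-27 + 282}{161 - 327} = \frac{255}{-166} = 255 \left(- \frac{1}{166}\right) = - \frac{255}{166}$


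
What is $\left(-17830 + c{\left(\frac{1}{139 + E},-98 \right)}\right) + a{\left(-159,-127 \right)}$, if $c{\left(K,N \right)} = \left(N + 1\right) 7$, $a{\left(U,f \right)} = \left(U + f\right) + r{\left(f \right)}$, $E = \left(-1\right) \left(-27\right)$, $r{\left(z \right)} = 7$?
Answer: $-18788$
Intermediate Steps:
$E = 27$
$a{\left(U,f \right)} = 7 + U + f$ ($a{\left(U,f \right)} = \left(U + f\right) + 7 = 7 + U + f$)
$c{\left(K,N \right)} = 7 + 7 N$ ($c{\left(K,N \right)} = \left(1 + N\right) 7 = 7 + 7 N$)
$\left(-17830 + c{\left(\frac{1}{139 + E},-98 \right)}\right) + a{\left(-159,-127 \right)} = \left(-17830 + \left(7 + 7 \left(-98\right)\right)\right) - 279 = \left(-17830 + \left(7 - 686\right)\right) - 279 = \left(-17830 - 679\right) - 279 = -18509 - 279 = -18788$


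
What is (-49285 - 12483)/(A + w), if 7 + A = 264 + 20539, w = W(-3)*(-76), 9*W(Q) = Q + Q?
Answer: -46326/15635 ≈ -2.9630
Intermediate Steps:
W(Q) = 2*Q/9 (W(Q) = (Q + Q)/9 = (2*Q)/9 = 2*Q/9)
w = 152/3 (w = ((2/9)*(-3))*(-76) = -⅔*(-76) = 152/3 ≈ 50.667)
A = 20796 (A = -7 + (264 + 20539) = -7 + 20803 = 20796)
(-49285 - 12483)/(A + w) = (-49285 - 12483)/(20796 + 152/3) = -61768/62540/3 = -61768*3/62540 = -46326/15635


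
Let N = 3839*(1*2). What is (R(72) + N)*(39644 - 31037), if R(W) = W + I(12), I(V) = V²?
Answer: 67943658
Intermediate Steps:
N = 7678 (N = 3839*2 = 7678)
R(W) = 144 + W (R(W) = W + 12² = W + 144 = 144 + W)
(R(72) + N)*(39644 - 31037) = ((144 + 72) + 7678)*(39644 - 31037) = (216 + 7678)*8607 = 7894*8607 = 67943658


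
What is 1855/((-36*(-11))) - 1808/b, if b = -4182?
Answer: 1412263/276012 ≈ 5.1167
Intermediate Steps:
1855/((-36*(-11))) - 1808/b = 1855/((-36*(-11))) - 1808/(-4182) = 1855/396 - 1808*(-1/4182) = 1855*(1/396) + 904/2091 = 1855/396 + 904/2091 = 1412263/276012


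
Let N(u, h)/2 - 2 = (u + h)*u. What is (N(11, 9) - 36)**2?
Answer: 166464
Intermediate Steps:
N(u, h) = 4 + 2*u*(h + u) (N(u, h) = 4 + 2*((u + h)*u) = 4 + 2*((h + u)*u) = 4 + 2*(u*(h + u)) = 4 + 2*u*(h + u))
(N(11, 9) - 36)**2 = ((4 + 2*11**2 + 2*9*11) - 36)**2 = ((4 + 2*121 + 198) - 36)**2 = ((4 + 242 + 198) - 36)**2 = (444 - 36)**2 = 408**2 = 166464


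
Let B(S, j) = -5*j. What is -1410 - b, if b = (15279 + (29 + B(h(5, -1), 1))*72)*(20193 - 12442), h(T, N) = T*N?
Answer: -131822667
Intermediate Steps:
h(T, N) = N*T
b = 131821257 (b = (15279 + (29 - 5*1)*72)*(20193 - 12442) = (15279 + (29 - 5)*72)*7751 = (15279 + 24*72)*7751 = (15279 + 1728)*7751 = 17007*7751 = 131821257)
-1410 - b = -1410 - 1*131821257 = -1410 - 131821257 = -131822667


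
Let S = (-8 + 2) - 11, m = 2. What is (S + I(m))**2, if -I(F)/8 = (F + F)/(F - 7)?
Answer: 2809/25 ≈ 112.36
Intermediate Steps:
S = -17 (S = -6 - 11 = -17)
I(F) = -16*F/(-7 + F) (I(F) = -8*(F + F)/(F - 7) = -8*2*F/(-7 + F) = -16*F/(-7 + F))
(S + I(m))**2 = (-17 - 16*2/(-7 + 2))**2 = (-17 - 16*2/(-5))**2 = (-17 - 16*2*(-1/5))**2 = (-17 + 32/5)**2 = (-53/5)**2 = 2809/25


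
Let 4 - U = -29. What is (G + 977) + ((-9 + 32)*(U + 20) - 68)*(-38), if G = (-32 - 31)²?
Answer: -38792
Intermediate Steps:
U = 33 (U = 4 - 1*(-29) = 4 + 29 = 33)
G = 3969 (G = (-63)² = 3969)
(G + 977) + ((-9 + 32)*(U + 20) - 68)*(-38) = (3969 + 977) + ((-9 + 32)*(33 + 20) - 68)*(-38) = 4946 + (23*53 - 68)*(-38) = 4946 + (1219 - 68)*(-38) = 4946 + 1151*(-38) = 4946 - 43738 = -38792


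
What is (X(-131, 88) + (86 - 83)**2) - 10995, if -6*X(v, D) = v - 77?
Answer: -32854/3 ≈ -10951.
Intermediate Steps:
X(v, D) = 77/6 - v/6 (X(v, D) = -(v - 77)/6 = -(-77 + v)/6 = 77/6 - v/6)
(X(-131, 88) + (86 - 83)**2) - 10995 = ((77/6 - 1/6*(-131)) + (86 - 83)**2) - 10995 = ((77/6 + 131/6) + 3**2) - 10995 = (104/3 + 9) - 10995 = 131/3 - 10995 = -32854/3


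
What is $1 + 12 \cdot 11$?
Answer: $133$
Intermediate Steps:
$1 + 12 \cdot 11 = 1 + 132 = 133$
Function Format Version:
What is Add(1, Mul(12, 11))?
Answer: 133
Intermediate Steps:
Add(1, Mul(12, 11)) = Add(1, 132) = 133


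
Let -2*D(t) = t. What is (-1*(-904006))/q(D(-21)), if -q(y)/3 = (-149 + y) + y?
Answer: 452003/192 ≈ 2354.2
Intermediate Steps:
D(t) = -t/2
q(y) = 447 - 6*y (q(y) = -3*((-149 + y) + y) = -3*(-149 + 2*y) = 447 - 6*y)
(-1*(-904006))/q(D(-21)) = (-1*(-904006))/(447 - (-3)*(-21)) = 904006/(447 - 6*21/2) = 904006/(447 - 63) = 904006/384 = 904006*(1/384) = 452003/192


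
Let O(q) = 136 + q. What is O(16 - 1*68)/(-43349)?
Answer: -84/43349 ≈ -0.0019378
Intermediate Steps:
O(16 - 1*68)/(-43349) = (136 + (16 - 1*68))/(-43349) = (136 + (16 - 68))*(-1/43349) = (136 - 52)*(-1/43349) = 84*(-1/43349) = -84/43349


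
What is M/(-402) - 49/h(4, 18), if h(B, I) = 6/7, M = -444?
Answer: -22537/402 ≈ -56.062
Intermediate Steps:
h(B, I) = 6/7 (h(B, I) = 6*(⅐) = 6/7)
M/(-402) - 49/h(4, 18) = -444/(-402) - 49/6/7 = -444*(-1/402) - 49*7/6 = 74/67 - 343/6 = -22537/402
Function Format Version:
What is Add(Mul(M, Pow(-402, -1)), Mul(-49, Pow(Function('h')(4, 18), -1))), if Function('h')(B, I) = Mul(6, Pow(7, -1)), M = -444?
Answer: Rational(-22537, 402) ≈ -56.062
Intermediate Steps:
Function('h')(B, I) = Rational(6, 7) (Function('h')(B, I) = Mul(6, Rational(1, 7)) = Rational(6, 7))
Add(Mul(M, Pow(-402, -1)), Mul(-49, Pow(Function('h')(4, 18), -1))) = Add(Mul(-444, Pow(-402, -1)), Mul(-49, Pow(Rational(6, 7), -1))) = Add(Mul(-444, Rational(-1, 402)), Mul(-49, Rational(7, 6))) = Add(Rational(74, 67), Rational(-343, 6)) = Rational(-22537, 402)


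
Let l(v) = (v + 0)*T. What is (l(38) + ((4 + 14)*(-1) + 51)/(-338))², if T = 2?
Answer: 658179025/114244 ≈ 5761.2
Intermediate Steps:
l(v) = 2*v (l(v) = (v + 0)*2 = v*2 = 2*v)
(l(38) + ((4 + 14)*(-1) + 51)/(-338))² = (2*38 + ((4 + 14)*(-1) + 51)/(-338))² = (76 + (18*(-1) + 51)*(-1/338))² = (76 + (-18 + 51)*(-1/338))² = (76 + 33*(-1/338))² = (76 - 33/338)² = (25655/338)² = 658179025/114244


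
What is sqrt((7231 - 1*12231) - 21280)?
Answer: 6*I*sqrt(730) ≈ 162.11*I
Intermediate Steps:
sqrt((7231 - 1*12231) - 21280) = sqrt((7231 - 12231) - 21280) = sqrt(-5000 - 21280) = sqrt(-26280) = 6*I*sqrt(730)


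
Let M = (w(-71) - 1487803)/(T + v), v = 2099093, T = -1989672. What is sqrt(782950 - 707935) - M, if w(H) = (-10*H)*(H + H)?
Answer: 1588623/109421 + 3*sqrt(8335) ≈ 288.41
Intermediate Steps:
w(H) = -20*H**2 (w(H) = (-10*H)*(2*H) = -20*H**2)
M = -1588623/109421 (M = (-20*(-71)**2 - 1487803)/(-1989672 + 2099093) = (-20*5041 - 1487803)/109421 = (-100820 - 1487803)*(1/109421) = -1588623*1/109421 = -1588623/109421 ≈ -14.518)
sqrt(782950 - 707935) - M = sqrt(782950 - 707935) - 1*(-1588623/109421) = sqrt(75015) + 1588623/109421 = 3*sqrt(8335) + 1588623/109421 = 1588623/109421 + 3*sqrt(8335)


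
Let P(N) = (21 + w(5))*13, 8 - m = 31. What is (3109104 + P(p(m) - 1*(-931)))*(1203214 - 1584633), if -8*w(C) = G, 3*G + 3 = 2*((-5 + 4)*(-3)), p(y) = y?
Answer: -9487798769257/8 ≈ -1.1860e+12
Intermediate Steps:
m = -23 (m = 8 - 1*31 = 8 - 31 = -23)
G = 1 (G = -1 + (2*((-5 + 4)*(-3)))/3 = -1 + (2*(-1*(-3)))/3 = -1 + (2*3)/3 = -1 + (1/3)*6 = -1 + 2 = 1)
w(C) = -1/8 (w(C) = -1/8*1 = -1/8)
P(N) = 2171/8 (P(N) = (21 - 1/8)*13 = (167/8)*13 = 2171/8)
(3109104 + P(p(m) - 1*(-931)))*(1203214 - 1584633) = (3109104 + 2171/8)*(1203214 - 1584633) = (24875003/8)*(-381419) = -9487798769257/8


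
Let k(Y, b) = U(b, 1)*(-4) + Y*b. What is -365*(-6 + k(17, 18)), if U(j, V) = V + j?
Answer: -81760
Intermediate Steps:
k(Y, b) = -4 - 4*b + Y*b (k(Y, b) = (1 + b)*(-4) + Y*b = (-4 - 4*b) + Y*b = -4 - 4*b + Y*b)
-365*(-6 + k(17, 18)) = -365*(-6 + (-4 - 4*18 + 17*18)) = -365*(-6 + (-4 - 72 + 306)) = -365*(-6 + 230) = -365*224 = -81760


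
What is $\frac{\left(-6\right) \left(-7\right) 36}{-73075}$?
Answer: $- \frac{1512}{73075} \approx -0.020691$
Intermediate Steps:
$\frac{\left(-6\right) \left(-7\right) 36}{-73075} = 42 \cdot 36 \left(- \frac{1}{73075}\right) = 1512 \left(- \frac{1}{73075}\right) = - \frac{1512}{73075}$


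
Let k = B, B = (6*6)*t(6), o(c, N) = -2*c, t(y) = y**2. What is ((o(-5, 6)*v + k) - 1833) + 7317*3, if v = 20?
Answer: 21614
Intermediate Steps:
B = 1296 (B = (6*6)*6**2 = 36*36 = 1296)
k = 1296
((o(-5, 6)*v + k) - 1833) + 7317*3 = ((-2*(-5)*20 + 1296) - 1833) + 7317*3 = ((10*20 + 1296) - 1833) + 21951 = ((200 + 1296) - 1833) + 21951 = (1496 - 1833) + 21951 = -337 + 21951 = 21614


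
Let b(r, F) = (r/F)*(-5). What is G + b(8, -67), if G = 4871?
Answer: 326397/67 ≈ 4871.6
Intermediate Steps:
b(r, F) = -5*r/F
G + b(8, -67) = 4871 - 5*8/(-67) = 4871 - 5*8*(-1/67) = 4871 + 40/67 = 326397/67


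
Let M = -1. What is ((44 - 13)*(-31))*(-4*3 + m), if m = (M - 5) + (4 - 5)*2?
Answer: 19220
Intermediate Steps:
m = -8 (m = (-1 - 5) + (4 - 5)*2 = -6 - 1*2 = -6 - 2 = -8)
((44 - 13)*(-31))*(-4*3 + m) = ((44 - 13)*(-31))*(-4*3 - 8) = (31*(-31))*(-12 - 8) = -961*(-20) = 19220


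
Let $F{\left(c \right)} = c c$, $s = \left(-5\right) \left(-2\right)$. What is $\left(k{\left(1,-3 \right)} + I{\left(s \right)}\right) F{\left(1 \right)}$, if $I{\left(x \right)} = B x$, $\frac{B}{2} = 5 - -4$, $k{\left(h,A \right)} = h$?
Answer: $181$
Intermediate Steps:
$s = 10$
$B = 18$ ($B = 2 \left(5 - -4\right) = 2 \left(5 + 4\right) = 2 \cdot 9 = 18$)
$F{\left(c \right)} = c^{2}$
$I{\left(x \right)} = 18 x$
$\left(k{\left(1,-3 \right)} + I{\left(s \right)}\right) F{\left(1 \right)} = \left(1 + 18 \cdot 10\right) 1^{2} = \left(1 + 180\right) 1 = 181 \cdot 1 = 181$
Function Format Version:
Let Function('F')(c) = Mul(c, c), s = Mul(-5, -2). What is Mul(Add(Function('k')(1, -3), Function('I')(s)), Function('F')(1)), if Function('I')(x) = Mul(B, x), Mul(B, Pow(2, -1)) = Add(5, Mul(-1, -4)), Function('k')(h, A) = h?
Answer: 181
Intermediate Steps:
s = 10
B = 18 (B = Mul(2, Add(5, Mul(-1, -4))) = Mul(2, Add(5, 4)) = Mul(2, 9) = 18)
Function('F')(c) = Pow(c, 2)
Function('I')(x) = Mul(18, x)
Mul(Add(Function('k')(1, -3), Function('I')(s)), Function('F')(1)) = Mul(Add(1, Mul(18, 10)), Pow(1, 2)) = Mul(Add(1, 180), 1) = Mul(181, 1) = 181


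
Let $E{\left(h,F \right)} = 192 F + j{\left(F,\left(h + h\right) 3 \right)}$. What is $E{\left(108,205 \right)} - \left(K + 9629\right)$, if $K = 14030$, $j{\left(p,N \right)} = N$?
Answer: $16349$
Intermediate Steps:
$E{\left(h,F \right)} = 6 h + 192 F$ ($E{\left(h,F \right)} = 192 F + \left(h + h\right) 3 = 192 F + 2 h 3 = 192 F + 6 h = 6 h + 192 F$)
$E{\left(108,205 \right)} - \left(K + 9629\right) = \left(6 \cdot 108 + 192 \cdot 205\right) - \left(14030 + 9629\right) = \left(648 + 39360\right) - 23659 = 40008 - 23659 = 16349$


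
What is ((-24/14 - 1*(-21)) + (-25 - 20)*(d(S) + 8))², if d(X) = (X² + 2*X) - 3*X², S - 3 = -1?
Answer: 1265625/49 ≈ 25829.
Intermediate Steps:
S = 2 (S = 3 - 1 = 2)
d(X) = -2*X² + 2*X
((-24/14 - 1*(-21)) + (-25 - 20)*(d(S) + 8))² = ((-24/14 - 1*(-21)) + (-25 - 20)*(2*2*(1 - 1*2) + 8))² = ((-24*1/14 + 21) - 45*(2*2*(1 - 2) + 8))² = ((-12/7 + 21) - 45*(2*2*(-1) + 8))² = (135/7 - 45*(-4 + 8))² = (135/7 - 45*4)² = (135/7 - 180)² = (-1125/7)² = 1265625/49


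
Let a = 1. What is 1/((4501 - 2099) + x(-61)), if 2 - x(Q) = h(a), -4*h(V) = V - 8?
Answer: 4/9609 ≈ 0.00041628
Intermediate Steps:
h(V) = 2 - V/4 (h(V) = -(V - 8)/4 = -(-8 + V)/4 = 2 - V/4)
x(Q) = 1/4 (x(Q) = 2 - (2 - 1/4*1) = 2 - (2 - 1/4) = 2 - 1*7/4 = 2 - 7/4 = 1/4)
1/((4501 - 2099) + x(-61)) = 1/((4501 - 2099) + 1/4) = 1/(2402 + 1/4) = 1/(9609/4) = 4/9609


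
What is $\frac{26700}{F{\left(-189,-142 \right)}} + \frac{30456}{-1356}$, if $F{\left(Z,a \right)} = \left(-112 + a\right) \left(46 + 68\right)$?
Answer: $- \frac{6375619}{272669} \approx -23.382$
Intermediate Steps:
$F{\left(Z,a \right)} = -12768 + 114 a$ ($F{\left(Z,a \right)} = \left(-112 + a\right) 114 = -12768 + 114 a$)
$\frac{26700}{F{\left(-189,-142 \right)}} + \frac{30456}{-1356} = \frac{26700}{-12768 + 114 \left(-142\right)} + \frac{30456}{-1356} = \frac{26700}{-12768 - 16188} + 30456 \left(- \frac{1}{1356}\right) = \frac{26700}{-28956} - \frac{2538}{113} = 26700 \left(- \frac{1}{28956}\right) - \frac{2538}{113} = - \frac{2225}{2413} - \frac{2538}{113} = - \frac{6375619}{272669}$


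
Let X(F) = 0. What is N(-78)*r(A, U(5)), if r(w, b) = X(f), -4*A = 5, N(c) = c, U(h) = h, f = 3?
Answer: 0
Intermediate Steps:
A = -5/4 (A = -1/4*5 = -5/4 ≈ -1.2500)
r(w, b) = 0
N(-78)*r(A, U(5)) = -78*0 = 0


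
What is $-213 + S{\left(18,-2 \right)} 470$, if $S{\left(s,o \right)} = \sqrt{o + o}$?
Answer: $-213 + 940 i \approx -213.0 + 940.0 i$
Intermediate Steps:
$S{\left(s,o \right)} = \sqrt{2} \sqrt{o}$ ($S{\left(s,o \right)} = \sqrt{2 o} = \sqrt{2} \sqrt{o}$)
$-213 + S{\left(18,-2 \right)} 470 = -213 + \sqrt{2} \sqrt{-2} \cdot 470 = -213 + \sqrt{2} i \sqrt{2} \cdot 470 = -213 + 2 i 470 = -213 + 940 i$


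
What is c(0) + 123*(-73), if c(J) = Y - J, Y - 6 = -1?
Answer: -8974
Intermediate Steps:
Y = 5 (Y = 6 - 1 = 5)
c(J) = 5 - J
c(0) + 123*(-73) = (5 - 1*0) + 123*(-73) = (5 + 0) - 8979 = 5 - 8979 = -8974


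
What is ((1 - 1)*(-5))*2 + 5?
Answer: 5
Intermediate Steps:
((1 - 1)*(-5))*2 + 5 = (0*(-5))*2 + 5 = 0*2 + 5 = 0 + 5 = 5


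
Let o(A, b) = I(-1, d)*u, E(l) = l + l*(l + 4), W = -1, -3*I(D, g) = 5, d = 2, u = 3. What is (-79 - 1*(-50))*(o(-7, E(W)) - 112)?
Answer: 3393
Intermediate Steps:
I(D, g) = -5/3 (I(D, g) = -1/3*5 = -5/3)
E(l) = l + l*(4 + l)
o(A, b) = -5 (o(A, b) = -5/3*3 = -5)
(-79 - 1*(-50))*(o(-7, E(W)) - 112) = (-79 - 1*(-50))*(-5 - 112) = (-79 + 50)*(-117) = -29*(-117) = 3393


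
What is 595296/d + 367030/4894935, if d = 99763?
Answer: 590110247930/97666680081 ≈ 6.0421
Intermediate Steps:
595296/d + 367030/4894935 = 595296/99763 + 367030/4894935 = 595296*(1/99763) + 367030*(1/4894935) = 595296/99763 + 73406/978987 = 590110247930/97666680081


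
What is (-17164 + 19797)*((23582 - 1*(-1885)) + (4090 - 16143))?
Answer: 35319062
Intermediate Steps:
(-17164 + 19797)*((23582 - 1*(-1885)) + (4090 - 16143)) = 2633*((23582 + 1885) - 12053) = 2633*(25467 - 12053) = 2633*13414 = 35319062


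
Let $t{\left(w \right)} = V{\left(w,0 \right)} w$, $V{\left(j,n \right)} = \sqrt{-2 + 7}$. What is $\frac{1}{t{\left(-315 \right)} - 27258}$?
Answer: $- \frac{1298}{35357259} + \frac{5 \sqrt{5}}{11785753} \approx -3.5762 \cdot 10^{-5}$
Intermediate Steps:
$V{\left(j,n \right)} = \sqrt{5}$
$t{\left(w \right)} = w \sqrt{5}$ ($t{\left(w \right)} = \sqrt{5} w = w \sqrt{5}$)
$\frac{1}{t{\left(-315 \right)} - 27258} = \frac{1}{- 315 \sqrt{5} - 27258} = \frac{1}{-27258 - 315 \sqrt{5}}$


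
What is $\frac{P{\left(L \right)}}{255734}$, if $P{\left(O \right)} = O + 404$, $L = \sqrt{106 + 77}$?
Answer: $\frac{202}{127867} + \frac{\sqrt{183}}{255734} \approx 0.0016327$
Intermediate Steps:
$L = \sqrt{183} \approx 13.528$
$P{\left(O \right)} = 404 + O$
$\frac{P{\left(L \right)}}{255734} = \frac{404 + \sqrt{183}}{255734} = \left(404 + \sqrt{183}\right) \frac{1}{255734} = \frac{202}{127867} + \frac{\sqrt{183}}{255734}$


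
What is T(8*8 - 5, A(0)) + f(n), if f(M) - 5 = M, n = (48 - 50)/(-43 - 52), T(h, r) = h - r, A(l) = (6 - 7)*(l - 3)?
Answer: 5797/95 ≈ 61.021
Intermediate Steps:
A(l) = 3 - l (A(l) = -(-3 + l) = 3 - l)
n = 2/95 (n = -2/(-95) = -2*(-1/95) = 2/95 ≈ 0.021053)
f(M) = 5 + M
T(8*8 - 5, A(0)) + f(n) = ((8*8 - 5) - (3 - 1*0)) + (5 + 2/95) = ((64 - 5) - (3 + 0)) + 477/95 = (59 - 1*3) + 477/95 = (59 - 3) + 477/95 = 56 + 477/95 = 5797/95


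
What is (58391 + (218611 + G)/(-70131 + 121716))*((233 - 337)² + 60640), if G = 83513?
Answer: 71751395745568/17195 ≈ 4.1728e+9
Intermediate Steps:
(58391 + (218611 + G)/(-70131 + 121716))*((233 - 337)² + 60640) = (58391 + (218611 + 83513)/(-70131 + 121716))*((233 - 337)² + 60640) = (58391 + 302124/51585)*((-104)² + 60640) = (58391 + 302124*(1/51585))*(10816 + 60640) = (58391 + 100708/17195)*71456 = (1004133953/17195)*71456 = 71751395745568/17195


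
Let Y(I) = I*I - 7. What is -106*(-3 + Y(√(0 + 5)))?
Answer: 530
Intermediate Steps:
Y(I) = -7 + I² (Y(I) = I² - 7 = -7 + I²)
-106*(-3 + Y(√(0 + 5))) = -106*(-3 + (-7 + (√(0 + 5))²)) = -106*(-3 + (-7 + (√5)²)) = -106*(-3 + (-7 + 5)) = -106*(-3 - 2) = -106*(-5) = 530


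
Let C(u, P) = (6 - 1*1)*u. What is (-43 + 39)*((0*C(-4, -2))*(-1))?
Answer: 0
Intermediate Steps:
C(u, P) = 5*u (C(u, P) = (6 - 1)*u = 5*u)
(-43 + 39)*((0*C(-4, -2))*(-1)) = (-43 + 39)*((0*(5*(-4)))*(-1)) = -4*0*(-20)*(-1) = -0*(-1) = -4*0 = 0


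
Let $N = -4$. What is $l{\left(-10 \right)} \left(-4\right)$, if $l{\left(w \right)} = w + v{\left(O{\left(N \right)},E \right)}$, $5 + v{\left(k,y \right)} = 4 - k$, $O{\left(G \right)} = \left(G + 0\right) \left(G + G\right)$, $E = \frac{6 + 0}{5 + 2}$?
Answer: $172$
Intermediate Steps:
$E = \frac{6}{7} \approx 0.85714$
$O{\left(G \right)} = 2 G^{2}$ ($O{\left(G \right)} = G 2 G = 2 G^{2}$)
$v{\left(k,y \right)} = -1 - k$ ($v{\left(k,y \right)} = -5 - \left(-4 + k\right) = -1 - k$)
$l{\left(w \right)} = -33 + w$ ($l{\left(w \right)} = w - \left(1 + 2 \left(-4\right)^{2}\right) = w - \left(1 + 2 \cdot 16\right) = w - 33 = -33 + w$)
$l{\left(-10 \right)} \left(-4\right) = \left(-33 - 10\right) \left(-4\right) = \left(-43\right) \left(-4\right) = 172$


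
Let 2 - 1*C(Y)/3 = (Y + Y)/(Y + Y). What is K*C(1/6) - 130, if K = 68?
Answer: 74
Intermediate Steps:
C(Y) = 3 (C(Y) = 6 - 3*(Y + Y)/(Y + Y) = 6 - 3*2*Y/(2*Y) = 6 - 3*2*Y*1/(2*Y) = 6 - 3*1 = 6 - 3 = 3)
K*C(1/6) - 130 = 68*3 - 130 = 204 - 130 = 74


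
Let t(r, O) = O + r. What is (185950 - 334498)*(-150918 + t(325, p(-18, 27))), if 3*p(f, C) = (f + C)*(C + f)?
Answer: 22366278168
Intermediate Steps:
p(f, C) = (C + f)**2/3 (p(f, C) = ((f + C)*(C + f))/3 = ((C + f)*(C + f))/3 = (C + f)**2/3)
(185950 - 334498)*(-150918 + t(325, p(-18, 27))) = (185950 - 334498)*(-150918 + ((27 - 18)**2/3 + 325)) = -148548*(-150918 + ((1/3)*9**2 + 325)) = -148548*(-150918 + ((1/3)*81 + 325)) = -148548*(-150918 + (27 + 325)) = -148548*(-150918 + 352) = -148548*(-150566) = 22366278168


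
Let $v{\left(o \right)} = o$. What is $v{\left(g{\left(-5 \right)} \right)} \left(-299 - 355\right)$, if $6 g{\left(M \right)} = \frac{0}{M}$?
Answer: $0$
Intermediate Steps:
$g{\left(M \right)} = 0$ ($g{\left(M \right)} = \frac{0 \frac{1}{M}}{6} = \frac{1}{6} \cdot 0 = 0$)
$v{\left(g{\left(-5 \right)} \right)} \left(-299 - 355\right) = 0 \left(-299 - 355\right) = 0 \left(-654\right) = 0$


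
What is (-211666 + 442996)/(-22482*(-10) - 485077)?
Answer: -231330/260257 ≈ -0.88885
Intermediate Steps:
(-211666 + 442996)/(-22482*(-10) - 485077) = 231330/(-3747*(-60) - 485077) = 231330/(224820 - 485077) = 231330/(-260257) = 231330*(-1/260257) = -231330/260257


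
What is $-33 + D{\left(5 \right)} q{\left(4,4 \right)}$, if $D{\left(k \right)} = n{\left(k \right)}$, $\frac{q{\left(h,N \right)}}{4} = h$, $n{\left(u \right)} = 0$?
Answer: $-33$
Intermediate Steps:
$q{\left(h,N \right)} = 4 h$
$D{\left(k \right)} = 0$
$-33 + D{\left(5 \right)} q{\left(4,4 \right)} = -33 + 0 \cdot 4 \cdot 4 = -33 + 0 \cdot 16 = -33 + 0 = -33$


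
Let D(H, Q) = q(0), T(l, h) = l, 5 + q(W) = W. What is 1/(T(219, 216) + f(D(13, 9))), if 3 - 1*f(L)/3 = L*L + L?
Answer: 1/168 ≈ 0.0059524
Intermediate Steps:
q(W) = -5 + W
D(H, Q) = -5 (D(H, Q) = -5 + 0 = -5)
f(L) = 9 - 3*L - 3*L² (f(L) = 9 - 3*(L*L + L) = 9 - 3*(L² + L) = 9 - 3*(L + L²) = 9 + (-3*L - 3*L²) = 9 - 3*L - 3*L²)
1/(T(219, 216) + f(D(13, 9))) = 1/(219 + (9 - 3*(-5) - 3*(-5)²)) = 1/(219 + (9 + 15 - 3*25)) = 1/(219 + (9 + 15 - 75)) = 1/(219 - 51) = 1/168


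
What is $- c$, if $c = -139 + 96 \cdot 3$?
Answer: $-149$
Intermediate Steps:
$c = 149$ ($c = -139 + 288 = 149$)
$- c = \left(-1\right) 149 = -149$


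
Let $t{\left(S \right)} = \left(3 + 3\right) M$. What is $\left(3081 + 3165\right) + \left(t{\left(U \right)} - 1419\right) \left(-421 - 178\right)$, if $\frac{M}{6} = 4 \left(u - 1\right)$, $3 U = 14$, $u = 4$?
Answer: $597459$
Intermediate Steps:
$U = \frac{14}{3}$ ($U = \frac{1}{3} \cdot 14 = \frac{14}{3} \approx 4.6667$)
$M = 72$ ($M = 6 \cdot 4 \left(4 - 1\right) = 6 \cdot 4 \cdot 3 = 6 \cdot 12 = 72$)
$t{\left(S \right)} = 432$ ($t{\left(S \right)} = \left(3 + 3\right) 72 = 6 \cdot 72 = 432$)
$\left(3081 + 3165\right) + \left(t{\left(U \right)} - 1419\right) \left(-421 - 178\right) = \left(3081 + 3165\right) + \left(432 - 1419\right) \left(-421 - 178\right) = 6246 - -591213 = 6246 + 591213 = 597459$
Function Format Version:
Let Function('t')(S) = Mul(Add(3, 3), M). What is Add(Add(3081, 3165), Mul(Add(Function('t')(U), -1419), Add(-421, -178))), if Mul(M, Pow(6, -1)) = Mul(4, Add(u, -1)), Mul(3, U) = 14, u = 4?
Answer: 597459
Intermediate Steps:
U = Rational(14, 3) (U = Mul(Rational(1, 3), 14) = Rational(14, 3) ≈ 4.6667)
M = 72 (M = Mul(6, Mul(4, Add(4, -1))) = Mul(6, Mul(4, 3)) = Mul(6, 12) = 72)
Function('t')(S) = 432 (Function('t')(S) = Mul(Add(3, 3), 72) = Mul(6, 72) = 432)
Add(Add(3081, 3165), Mul(Add(Function('t')(U), -1419), Add(-421, -178))) = Add(Add(3081, 3165), Mul(Add(432, -1419), Add(-421, -178))) = Add(6246, Mul(-987, -599)) = Add(6246, 591213) = 597459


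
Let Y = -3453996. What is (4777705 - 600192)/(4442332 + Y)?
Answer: 4177513/988336 ≈ 4.2268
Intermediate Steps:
(4777705 - 600192)/(4442332 + Y) = (4777705 - 600192)/(4442332 - 3453996) = 4177513/988336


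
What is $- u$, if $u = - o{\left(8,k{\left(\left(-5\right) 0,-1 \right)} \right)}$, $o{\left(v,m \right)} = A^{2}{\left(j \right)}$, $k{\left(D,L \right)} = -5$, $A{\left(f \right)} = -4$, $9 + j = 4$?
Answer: $16$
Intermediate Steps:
$j = -5$ ($j = -9 + 4 = -5$)
$o{\left(v,m \right)} = 16$ ($o{\left(v,m \right)} = \left(-4\right)^{2} = 16$)
$u = -16$ ($u = \left(-1\right) 16 = -16$)
$- u = \left(-1\right) \left(-16\right) = 16$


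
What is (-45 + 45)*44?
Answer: 0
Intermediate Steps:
(-45 + 45)*44 = 0*44 = 0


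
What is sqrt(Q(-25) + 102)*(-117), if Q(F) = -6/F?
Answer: -702*sqrt(71)/5 ≈ -1183.0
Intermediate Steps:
sqrt(Q(-25) + 102)*(-117) = sqrt(-6/(-25) + 102)*(-117) = sqrt(-6*(-1/25) + 102)*(-117) = sqrt(6/25 + 102)*(-117) = sqrt(2556/25)*(-117) = (6*sqrt(71)/5)*(-117) = -702*sqrt(71)/5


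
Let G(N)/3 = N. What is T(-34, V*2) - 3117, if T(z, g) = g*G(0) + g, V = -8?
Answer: -3133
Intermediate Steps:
G(N) = 3*N
T(z, g) = g (T(z, g) = g*(3*0) + g = g*0 + g = 0 + g = g)
T(-34, V*2) - 3117 = -8*2 - 3117 = -16 - 3117 = -3133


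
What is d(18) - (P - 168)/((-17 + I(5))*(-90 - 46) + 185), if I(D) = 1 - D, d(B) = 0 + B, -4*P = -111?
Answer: 219513/12164 ≈ 18.046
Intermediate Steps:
P = 111/4 (P = -1/4*(-111) = 111/4 ≈ 27.750)
d(B) = B
d(18) - (P - 168)/((-17 + I(5))*(-90 - 46) + 185) = 18 - (111/4 - 168)/((-17 + (1 - 1*5))*(-90 - 46) + 185) = 18 - (-561)/(4*((-17 + (1 - 5))*(-136) + 185)) = 18 - (-561)/(4*((-17 - 4)*(-136) + 185)) = 18 - (-561)/(4*(-21*(-136) + 185)) = 18 - (-561)/(4*(2856 + 185)) = 18 - (-561)/(4*3041) = 18 - 1*(-561/12164) = 18 + 561/12164 = 219513/12164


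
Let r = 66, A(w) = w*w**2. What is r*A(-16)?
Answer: -270336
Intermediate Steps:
A(w) = w**3
r*A(-16) = 66*(-16)**3 = 66*(-4096) = -270336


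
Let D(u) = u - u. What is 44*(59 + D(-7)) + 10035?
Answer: 12631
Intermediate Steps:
D(u) = 0
44*(59 + D(-7)) + 10035 = 44*(59 + 0) + 10035 = 44*59 + 10035 = 2596 + 10035 = 12631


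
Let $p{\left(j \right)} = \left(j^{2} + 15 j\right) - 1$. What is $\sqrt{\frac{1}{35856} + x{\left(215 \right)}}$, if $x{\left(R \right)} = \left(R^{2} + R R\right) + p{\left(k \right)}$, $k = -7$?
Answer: $\frac{\sqrt{824898008841}}{2988} \approx 303.96$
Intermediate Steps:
$p{\left(j \right)} = -1 + j^{2} + 15 j$
$x{\left(R \right)} = -57 + 2 R^{2}$ ($x{\left(R \right)} = \left(R^{2} + R R\right) + \left(-1 + \left(-7\right)^{2} + 15 \left(-7\right)\right) = \left(R^{2} + R^{2}\right) - 57 = 2 R^{2} - 57 = -57 + 2 R^{2}$)
$\sqrt{\frac{1}{35856} + x{\left(215 \right)}} = \sqrt{\frac{1}{35856} - \left(57 - 2 \cdot 215^{2}\right)} = \sqrt{\frac{1}{35856} + \left(-57 + 2 \cdot 46225\right)} = \sqrt{\frac{1}{35856} + \left(-57 + 92450\right)} = \sqrt{\frac{1}{35856} + 92393} = \sqrt{\frac{3312843409}{35856}} = \frac{\sqrt{824898008841}}{2988}$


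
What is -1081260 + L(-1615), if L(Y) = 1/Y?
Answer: -1746234901/1615 ≈ -1.0813e+6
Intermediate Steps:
-1081260 + L(-1615) = -1081260 + 1/(-1615) = -1081260 - 1/1615 = -1746234901/1615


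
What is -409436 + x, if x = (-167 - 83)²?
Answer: -346936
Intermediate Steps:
x = 62500 (x = (-250)² = 62500)
-409436 + x = -409436 + 62500 = -346936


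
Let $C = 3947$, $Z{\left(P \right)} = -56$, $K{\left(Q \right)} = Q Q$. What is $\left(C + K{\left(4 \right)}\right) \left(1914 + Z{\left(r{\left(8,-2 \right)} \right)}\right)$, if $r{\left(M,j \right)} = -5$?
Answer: $7363254$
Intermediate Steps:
$K{\left(Q \right)} = Q^{2}$
$\left(C + K{\left(4 \right)}\right) \left(1914 + Z{\left(r{\left(8,-2 \right)} \right)}\right) = \left(3947 + 4^{2}\right) \left(1914 - 56\right) = \left(3947 + 16\right) 1858 = 3963 \cdot 1858 = 7363254$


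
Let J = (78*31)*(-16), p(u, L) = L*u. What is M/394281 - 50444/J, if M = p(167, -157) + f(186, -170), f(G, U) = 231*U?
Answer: 1446289361/1271161944 ≈ 1.1378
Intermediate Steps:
J = -38688 (J = 2418*(-16) = -38688)
M = -65489 (M = -157*167 + 231*(-170) = -26219 - 39270 = -65489)
M/394281 - 50444/J = -65489/394281 - 50444/(-38688) = -65489*1/394281 - 50444*(-1/38688) = -65489/394281 + 12611/9672 = 1446289361/1271161944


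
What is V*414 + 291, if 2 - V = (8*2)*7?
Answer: -45249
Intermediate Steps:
V = -110 (V = 2 - 8*2*7 = 2 - 16*7 = 2 - 1*112 = 2 - 112 = -110)
V*414 + 291 = -110*414 + 291 = -45540 + 291 = -45249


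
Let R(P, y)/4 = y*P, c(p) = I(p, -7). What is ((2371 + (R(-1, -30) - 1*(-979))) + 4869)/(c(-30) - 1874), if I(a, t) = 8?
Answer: -8339/1866 ≈ -4.4689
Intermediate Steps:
c(p) = 8
R(P, y) = 4*P*y (R(P, y) = 4*(y*P) = 4*(P*y) = 4*P*y)
((2371 + (R(-1, -30) - 1*(-979))) + 4869)/(c(-30) - 1874) = ((2371 + (4*(-1)*(-30) - 1*(-979))) + 4869)/(8 - 1874) = ((2371 + (120 + 979)) + 4869)/(-1866) = ((2371 + 1099) + 4869)*(-1/1866) = (3470 + 4869)*(-1/1866) = 8339*(-1/1866) = -8339/1866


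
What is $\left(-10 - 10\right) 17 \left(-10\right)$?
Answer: $3400$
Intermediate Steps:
$\left(-10 - 10\right) 17 \left(-10\right) = \left(-20\right) 17 \left(-10\right) = \left(-340\right) \left(-10\right) = 3400$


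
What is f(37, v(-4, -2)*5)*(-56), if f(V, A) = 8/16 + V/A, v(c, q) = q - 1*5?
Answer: 156/5 ≈ 31.200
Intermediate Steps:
v(c, q) = -5 + q (v(c, q) = q - 5 = -5 + q)
f(V, A) = ½ + V/A (f(V, A) = 8*(1/16) + V/A = ½ + V/A)
f(37, v(-4, -2)*5)*(-56) = ((37 + ((-5 - 2)*5)/2)/(((-5 - 2)*5)))*(-56) = ((37 + (-7*5)/2)/((-7*5)))*(-56) = ((37 + (½)*(-35))/(-35))*(-56) = -(37 - 35/2)/35*(-56) = -1/35*39/2*(-56) = -39/70*(-56) = 156/5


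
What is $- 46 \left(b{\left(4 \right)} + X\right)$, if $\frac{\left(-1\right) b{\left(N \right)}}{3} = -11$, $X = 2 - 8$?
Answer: $-1242$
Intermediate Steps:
$X = -6$ ($X = 2 - 8 = -6$)
$b{\left(N \right)} = 33$ ($b{\left(N \right)} = \left(-3\right) \left(-11\right) = 33$)
$- 46 \left(b{\left(4 \right)} + X\right) = - 46 \left(33 - 6\right) = \left(-46\right) 27 = -1242$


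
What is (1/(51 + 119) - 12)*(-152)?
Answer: 154964/85 ≈ 1823.1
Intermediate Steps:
(1/(51 + 119) - 12)*(-152) = (1/170 - 12)*(-152) = -2039/170*(-152) = 154964/85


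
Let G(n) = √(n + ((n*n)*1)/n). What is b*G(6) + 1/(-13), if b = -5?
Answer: -1/13 - 10*√3 ≈ -17.397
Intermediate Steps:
G(n) = √2*√n (G(n) = √(n + (n²*1)/n) = √(n + n²/n) = √(n + n) = √(2*n) = √2*√n)
b*G(6) + 1/(-13) = -5*√2*√6 + 1/(-13) = -10*√3 - 1/13 = -1/13 - 10*√3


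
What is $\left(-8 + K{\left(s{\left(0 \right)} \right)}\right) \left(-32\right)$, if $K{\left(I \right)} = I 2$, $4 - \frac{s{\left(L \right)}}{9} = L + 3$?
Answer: $-320$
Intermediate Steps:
$s{\left(L \right)} = 9 - 9 L$ ($s{\left(L \right)} = 36 - 9 \left(L + 3\right) = 36 - 9 \left(3 + L\right) = 36 - \left(27 + 9 L\right) = 9 - 9 L$)
$K{\left(I \right)} = 2 I$
$\left(-8 + K{\left(s{\left(0 \right)} \right)}\right) \left(-32\right) = \left(-8 + 2 \left(9 - 0\right)\right) \left(-32\right) = \left(-8 + 2 \left(9 + 0\right)\right) \left(-32\right) = \left(-8 + 2 \cdot 9\right) \left(-32\right) = \left(-8 + 18\right) \left(-32\right) = 10 \left(-32\right) = -320$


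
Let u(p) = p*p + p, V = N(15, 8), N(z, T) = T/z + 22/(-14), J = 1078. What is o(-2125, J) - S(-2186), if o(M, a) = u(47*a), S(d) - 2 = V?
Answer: 269544893209/105 ≈ 2.5671e+9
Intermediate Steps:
N(z, T) = -11/7 + T/z (N(z, T) = T/z + 22*(-1/14) = T/z - 11/7 = -11/7 + T/z)
V = -109/105 (V = -11/7 + 8/15 = -109/105 ≈ -1.0381)
S(d) = 101/105 (S(d) = 2 - 109/105 = 101/105)
u(p) = p + p**2 (u(p) = p**2 + p = p + p**2)
o(M, a) = 47*a*(1 + 47*a) (o(M, a) = (47*a)*(1 + 47*a) = 47*a*(1 + 47*a))
o(-2125, J) - S(-2186) = 47*1078*(1 + 47*1078) - 1*101/105 = 47*1078*(1 + 50666) - 101/105 = 47*1078*50667 - 101/105 = 2567094222 - 101/105 = 269544893209/105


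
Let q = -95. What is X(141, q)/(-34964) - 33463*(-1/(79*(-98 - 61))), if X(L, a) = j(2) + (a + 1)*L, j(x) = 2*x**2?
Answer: -501808663/219591402 ≈ -2.2852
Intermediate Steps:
X(L, a) = 8 + L*(1 + a) (X(L, a) = 2*2**2 + (a + 1)*L = 2*4 + (1 + a)*L = 8 + L*(1 + a))
X(141, q)/(-34964) - 33463*(-1/(79*(-98 - 61))) = (8 + 141 + 141*(-95))/(-34964) - 33463*(-1/(79*(-98 - 61))) = (8 + 141 - 13395)*(-1/34964) - 33463/((-79*(-159))) = -13246*(-1/34964) - 33463/12561 = 6623/17482 - 33463*1/12561 = 6623/17482 - 33463/12561 = -501808663/219591402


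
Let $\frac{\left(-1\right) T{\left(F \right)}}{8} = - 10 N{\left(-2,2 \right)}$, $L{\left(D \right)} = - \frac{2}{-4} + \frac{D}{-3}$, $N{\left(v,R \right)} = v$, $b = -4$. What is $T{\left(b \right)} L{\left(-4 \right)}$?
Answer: $- \frac{880}{3} \approx -293.33$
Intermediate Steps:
$L{\left(D \right)} = \frac{1}{2} - \frac{D}{3}$ ($L{\left(D \right)} = \left(-2\right) \left(- \frac{1}{4}\right) + D \left(- \frac{1}{3}\right) = \frac{1}{2} - \frac{D}{3}$)
$T{\left(F \right)} = -160$ ($T{\left(F \right)} = - 8 \left(\left(-10\right) \left(-2\right)\right) = \left(-8\right) 20 = -160$)
$T{\left(b \right)} L{\left(-4 \right)} = - 160 \left(\frac{1}{2} - - \frac{4}{3}\right) = - 160 \left(\frac{1}{2} + \frac{4}{3}\right) = \left(-160\right) \frac{11}{6} = - \frac{880}{3}$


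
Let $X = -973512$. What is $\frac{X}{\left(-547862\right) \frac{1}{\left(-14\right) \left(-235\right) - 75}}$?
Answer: $\frac{1564920540}{273931} \approx 5712.8$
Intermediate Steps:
$\frac{X}{\left(-547862\right) \frac{1}{\left(-14\right) \left(-235\right) - 75}} = - \frac{973512}{\left(-547862\right) \frac{1}{\left(-14\right) \left(-235\right) - 75}} = - \frac{973512}{\left(-547862\right) \frac{1}{3290 - 75}} = - \frac{973512}{\left(-547862\right) \frac{1}{3215}} = - \frac{973512}{- \frac{547862}{3215}} = \left(-973512\right) \left(- \frac{3215}{547862}\right) = \frac{1564920540}{273931}$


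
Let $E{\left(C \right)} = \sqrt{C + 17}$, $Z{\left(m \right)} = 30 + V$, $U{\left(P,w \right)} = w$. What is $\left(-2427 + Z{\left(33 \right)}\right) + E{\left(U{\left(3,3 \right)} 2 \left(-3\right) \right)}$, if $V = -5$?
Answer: $-2402 + i \approx -2402.0 + 1.0 i$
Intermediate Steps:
$Z{\left(m \right)} = 25$ ($Z{\left(m \right)} = 30 - 5 = 25$)
$E{\left(C \right)} = \sqrt{17 + C}$
$\left(-2427 + Z{\left(33 \right)}\right) + E{\left(U{\left(3,3 \right)} 2 \left(-3\right) \right)} = \left(-2427 + 25\right) + \sqrt{17 + 3 \cdot 2 \left(-3\right)} = -2402 + \sqrt{17 + 6 \left(-3\right)} = -2402 + \sqrt{17 - 18} = -2402 + \sqrt{-1} = -2402 + i$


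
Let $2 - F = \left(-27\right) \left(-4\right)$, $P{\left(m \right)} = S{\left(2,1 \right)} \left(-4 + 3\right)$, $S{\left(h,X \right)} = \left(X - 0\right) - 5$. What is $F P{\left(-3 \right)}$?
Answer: $-424$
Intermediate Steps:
$S{\left(h,X \right)} = -5 + X$ ($S{\left(h,X \right)} = \left(X + 0\right) - 5 = X - 5 = -5 + X$)
$P{\left(m \right)} = 4$ ($P{\left(m \right)} = \left(-5 + 1\right) \left(-4 + 3\right) = \left(-4\right) \left(-1\right) = 4$)
$F = -106$ ($F = 2 - \left(-27\right) \left(-4\right) = 2 - 108 = -106$)
$F P{\left(-3 \right)} = \left(-106\right) 4 = -424$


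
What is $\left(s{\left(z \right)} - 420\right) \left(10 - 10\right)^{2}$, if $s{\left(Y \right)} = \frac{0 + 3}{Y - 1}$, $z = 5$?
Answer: $0$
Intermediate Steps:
$s{\left(Y \right)} = \frac{3}{-1 + Y}$
$\left(s{\left(z \right)} - 420\right) \left(10 - 10\right)^{2} = \left(\frac{3}{-1 + 5} - 420\right) \left(10 - 10\right)^{2} = \left(\frac{3}{4} - 420\right) 0^{2} = \left(3 \cdot \frac{1}{4} - 420\right) 0 = \left(\frac{3}{4} - 420\right) 0 = \left(- \frac{1677}{4}\right) 0 = 0$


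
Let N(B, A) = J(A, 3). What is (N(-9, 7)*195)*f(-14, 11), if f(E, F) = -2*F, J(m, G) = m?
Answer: -30030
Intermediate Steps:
N(B, A) = A
(N(-9, 7)*195)*f(-14, 11) = (7*195)*(-2*11) = 1365*(-22) = -30030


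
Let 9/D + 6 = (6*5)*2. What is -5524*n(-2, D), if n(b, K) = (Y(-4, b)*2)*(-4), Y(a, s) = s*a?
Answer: 353536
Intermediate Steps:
Y(a, s) = a*s
D = ⅙ (D = 9/(-6 + (6*5)*2) = 9/(-6 + 30*2) = 9/(-6 + 60) = 9/54 = 9*(1/54) = ⅙ ≈ 0.16667)
n(b, K) = 32*b (n(b, K) = (-4*b*2)*(-4) = -8*b*(-4) = 32*b)
-5524*n(-2, D) = -176768*(-2) = -5524*(-64) = 353536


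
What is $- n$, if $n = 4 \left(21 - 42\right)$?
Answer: $84$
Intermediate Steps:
$n = -84$ ($n = 4 \left(-21\right) = -84$)
$- n = \left(-1\right) \left(-84\right) = 84$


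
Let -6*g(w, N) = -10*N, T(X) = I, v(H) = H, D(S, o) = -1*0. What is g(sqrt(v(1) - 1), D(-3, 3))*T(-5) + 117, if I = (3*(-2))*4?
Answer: 117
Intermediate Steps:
I = -24 (I = -6*4 = -24)
D(S, o) = 0
T(X) = -24
g(w, N) = 5*N/3 (g(w, N) = -(-5)*N/3 = 5*N/3)
g(sqrt(v(1) - 1), D(-3, 3))*T(-5) + 117 = ((5/3)*0)*(-24) + 117 = 0*(-24) + 117 = 0 + 117 = 117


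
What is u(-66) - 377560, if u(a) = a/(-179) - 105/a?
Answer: -1486823563/3938 ≈ -3.7756e+5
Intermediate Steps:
u(a) = -105/a - a/179 (u(a) = a*(-1/179) - 105/a = -a/179 - 105/a = -105/a - a/179)
u(-66) - 377560 = (-105/(-66) - 1/179*(-66)) - 377560 = (-105*(-1/66) + 66/179) - 377560 = (35/22 + 66/179) - 377560 = 7717/3938 - 377560 = -1486823563/3938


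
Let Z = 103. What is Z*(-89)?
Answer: -9167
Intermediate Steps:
Z*(-89) = 103*(-89) = -9167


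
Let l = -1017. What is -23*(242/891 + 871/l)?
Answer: 123119/9153 ≈ 13.451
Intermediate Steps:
-23*(242/891 + 871/l) = -23*(242/891 + 871/(-1017)) = -23*(242*(1/891) + 871*(-1/1017)) = -23*(22/81 - 871/1017) = -23*(-5353/9153) = 123119/9153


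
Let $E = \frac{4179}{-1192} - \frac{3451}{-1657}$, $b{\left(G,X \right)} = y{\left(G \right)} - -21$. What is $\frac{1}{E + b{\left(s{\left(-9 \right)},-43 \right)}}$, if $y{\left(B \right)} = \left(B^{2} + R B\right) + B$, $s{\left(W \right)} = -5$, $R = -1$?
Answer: $\frac{1975144}{88045613} \approx 0.022433$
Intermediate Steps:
$y{\left(B \right)} = B^{2}$ ($y{\left(B \right)} = \left(B^{2} - B\right) + B = B^{2}$)
$b{\left(G,X \right)} = 21 + G^{2}$ ($b{\left(G,X \right)} = G^{2} - -21 = G^{2} + 21 = 21 + G^{2}$)
$E = - \frac{2811011}{1975144}$ ($E = 4179 \left(- \frac{1}{1192}\right) - - \frac{3451}{1657} = - \frac{4179}{1192} + \frac{3451}{1657} = - \frac{2811011}{1975144} \approx -1.4232$)
$\frac{1}{E + b{\left(s{\left(-9 \right)},-43 \right)}} = \frac{1}{- \frac{2811011}{1975144} + \left(21 + \left(-5\right)^{2}\right)} = \frac{1}{- \frac{2811011}{1975144} + \left(21 + 25\right)} = \frac{1}{- \frac{2811011}{1975144} + 46} = \frac{1}{\frac{88045613}{1975144}} = \frac{1975144}{88045613}$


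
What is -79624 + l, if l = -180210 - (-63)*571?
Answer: -223861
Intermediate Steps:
l = -144237 (l = -180210 - 1*(-35973) = -180210 + 35973 = -144237)
-79624 + l = -79624 - 144237 = -223861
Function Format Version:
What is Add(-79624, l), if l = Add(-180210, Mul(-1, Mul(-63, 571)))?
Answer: -223861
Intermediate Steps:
l = -144237 (l = Add(-180210, Mul(-1, -35973)) = Add(-180210, 35973) = -144237)
Add(-79624, l) = Add(-79624, -144237) = -223861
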